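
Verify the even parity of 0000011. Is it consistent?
Sum of all bits: 0+0+0+0+0+1+1 = 2; 2 mod 2 = 0. Result is 0 → valid parity.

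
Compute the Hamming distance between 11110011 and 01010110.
XOR = 10100101, count of 1s = 4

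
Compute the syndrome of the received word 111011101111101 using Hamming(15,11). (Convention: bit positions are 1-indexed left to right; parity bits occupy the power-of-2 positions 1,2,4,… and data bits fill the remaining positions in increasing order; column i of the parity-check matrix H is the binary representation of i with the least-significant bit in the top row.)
Syndrome s = H · r^T (mod 2), r = 111011101111101:
  s[0] = (101010101010101)·(111011101111101) mod 2 = 1+0+1+0+1+0+1+0+1+0+1+0+1+0+1 mod 2 = 0
  s[1] = (011001100110011)·(111011101111101) mod 2 = 0+1+1+0+0+1+1+0+0+1+1+0+0+0+1 mod 2 = 1
  s[2] = (000111100001111)·(111011101111101) mod 2 = 0+0+0+0+1+1+1+0+0+0+0+1+1+0+1 mod 2 = 0
  s[3] = (000000011111111)·(111011101111101) mod 2 = 0+0+0+0+0+0+0+0+1+1+1+1+1+0+1 mod 2 = 0
Syndrome = 0100
Non-zero syndrome: error at position 2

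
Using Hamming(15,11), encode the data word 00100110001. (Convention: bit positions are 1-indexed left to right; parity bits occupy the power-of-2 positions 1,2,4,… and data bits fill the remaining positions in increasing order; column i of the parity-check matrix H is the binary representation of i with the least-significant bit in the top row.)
Codeword c = d · G (mod 2), d = 00100110001:
  c[0] = d·G[:,0] = (00100110001)·(11011010101) mod 2 = 0+0+0+0+0+0+1+0+0+0+1 mod 2 = 0
  c[1] = d·G[:,1] = (00100110001)·(10110110011) mod 2 = 0+0+1+0+0+1+1+0+0+0+1 mod 2 = 0
  c[2] = d·G[:,2] = (00100110001)·(10000000000) mod 2 = 0+0+0+0+0+0+0+0+0+0+0 mod 2 = 0
  c[3] = d·G[:,3] = (00100110001)·(01110001111) mod 2 = 0+0+1+0+0+0+0+0+0+0+1 mod 2 = 0
  c[4] = d·G[:,4] = (00100110001)·(01000000000) mod 2 = 0+0+0+0+0+0+0+0+0+0+0 mod 2 = 0
  c[5] = d·G[:,5] = (00100110001)·(00100000000) mod 2 = 0+0+1+0+0+0+0+0+0+0+0 mod 2 = 1
  c[6] = d·G[:,6] = (00100110001)·(00010000000) mod 2 = 0+0+0+0+0+0+0+0+0+0+0 mod 2 = 0
  c[7] = d·G[:,7] = (00100110001)·(00001111111) mod 2 = 0+0+0+0+0+1+1+0+0+0+1 mod 2 = 1
  c[8] = d·G[:,8] = (00100110001)·(00001000000) mod 2 = 0+0+0+0+0+0+0+0+0+0+0 mod 2 = 0
  c[9] = d·G[:,9] = (00100110001)·(00000100000) mod 2 = 0+0+0+0+0+1+0+0+0+0+0 mod 2 = 1
  c[10] = d·G[:,10] = (00100110001)·(00000010000) mod 2 = 0+0+0+0+0+0+1+0+0+0+0 mod 2 = 1
  c[11] = d·G[:,11] = (00100110001)·(00000001000) mod 2 = 0+0+0+0+0+0+0+0+0+0+0 mod 2 = 0
  c[12] = d·G[:,12] = (00100110001)·(00000000100) mod 2 = 0+0+0+0+0+0+0+0+0+0+0 mod 2 = 0
  c[13] = d·G[:,13] = (00100110001)·(00000000010) mod 2 = 0+0+0+0+0+0+0+0+0+0+0 mod 2 = 0
  c[14] = d·G[:,14] = (00100110001)·(00000000001) mod 2 = 0+0+0+0+0+0+0+0+0+0+1 mod 2 = 1
Codeword = 000001010110001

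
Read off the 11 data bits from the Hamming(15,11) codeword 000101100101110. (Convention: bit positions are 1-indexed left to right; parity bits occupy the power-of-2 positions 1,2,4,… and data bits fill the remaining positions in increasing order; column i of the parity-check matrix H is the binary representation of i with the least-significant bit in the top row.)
Parity bits occupy power-of-2 positions; data bits are at positions {3,5,6,7,9,10,11,12,13,14,15} (1-indexed).
Extract: c[3]=0 c[5]=0 c[6]=1 c[7]=1 c[9]=0 c[10]=1 c[11]=0 c[12]=1 c[13]=1 c[14]=1 c[15]=0
Data = 00110101110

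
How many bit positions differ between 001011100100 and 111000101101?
XOR = 110011001001, count of 1s = 6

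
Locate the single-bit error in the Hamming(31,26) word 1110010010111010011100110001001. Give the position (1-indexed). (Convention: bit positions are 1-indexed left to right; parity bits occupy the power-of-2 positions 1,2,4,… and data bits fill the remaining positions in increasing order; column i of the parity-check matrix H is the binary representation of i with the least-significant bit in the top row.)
Syndrome s = H · r^T (mod 2), r = 1110010010111010011100110001001:
  s[0] = (1010101010101010101010101010101)·(1110010010111010011100110001001) mod 2 = 1+0+1+0+0+0+0+0+1+0+1+0+1+0+1+0+0+0+1+0+0+0+1+0+0+0+0+0+0+0+1 mod 2 = 1
  s[1] = (0110011001100110011001100110011)·(1110010010111010011100110001001) mod 2 = 0+1+1+0+0+1+0+0+0+0+1+0+0+0+1+0+0+1+1+0+0+0+1+0+0+0+0+0+0+0+1 mod 2 = 1
  s[2] = (0001111000011110000111100001111)·(1110010010111010011100110001001) mod 2 = 0+0+0+0+0+1+0+0+0+0+0+1+1+0+1+0+0+0+0+1+0+0+1+0+0+0+0+1+0+0+1 mod 2 = 0
  s[3] = (0000000111111110000000011111111)·(1110010010111010011100110001001) mod 2 = 0+0+0+0+0+0+0+0+1+0+1+1+1+0+1+0+0+0+0+0+0+0+0+1+0+0+0+1+0+0+1 mod 2 = 0
  s[4] = (0000000000000001111111111111111)·(1110010010111010011100110001001) mod 2 = 0+0+0+0+0+0+0+0+0+0+0+0+0+0+0+0+0+1+1+1+0+0+1+1+0+0+0+1+0+0+1 mod 2 = 1
Syndrome = 11001
Column i of H is the binary representation of i, so the syndrome is the binary index of the flipped bit.
Read s = 11001 with s[0] as LSB: 1·2^0 + 1·2^1 + 0·2^2 + 0·2^3 + 1·2^4 = 19.
Error is at bit position 19.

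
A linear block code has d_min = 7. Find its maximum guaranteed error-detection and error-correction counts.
(a) Detection requires d_min ≥ e+1, so e ≤ d_min − 1 = 6.
(b) Correction requires d_min ≥ 2t+1, so t ≤ ⌊(d_min − 1)/2⌋ = ⌊6/2⌋ = 3.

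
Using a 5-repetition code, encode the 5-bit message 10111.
Repeat each bit 5× and concatenate:
1→11111  0→00000  1→11111  1→11111  1→11111
Codeword = 1111100000111111111111111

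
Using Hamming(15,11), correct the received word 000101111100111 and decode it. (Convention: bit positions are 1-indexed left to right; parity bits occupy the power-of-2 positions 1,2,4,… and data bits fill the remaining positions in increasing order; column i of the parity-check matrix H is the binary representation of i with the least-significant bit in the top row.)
Syndrome s = H · r^T (mod 2), r = 000101111100111:
  s[0] = (101010101010101)·(000101111100111) mod 2 = 0+0+0+0+0+0+1+0+1+0+0+0+1+0+1 mod 2 = 0
  s[1] = (011001100110011)·(000101111100111) mod 2 = 0+0+0+0+0+1+1+0+0+1+0+0+0+1+1 mod 2 = 1
  s[2] = (000111100001111)·(000101111100111) mod 2 = 0+0+0+1+0+1+1+0+0+0+0+0+1+1+1 mod 2 = 0
  s[3] = (000000011111111)·(000101111100111) mod 2 = 0+0+0+0+0+0+0+1+1+1+0+0+1+1+1 mod 2 = 0
Syndrome = 0100
Column 2 of H equals this syndrome → error at bit 2 (1-indexed).
Flip bit 2: 000101111100111 → 010101111100111
Extract data bits at positions {3,5,6,7,9,10,11,12,13,14,15}: 00111100111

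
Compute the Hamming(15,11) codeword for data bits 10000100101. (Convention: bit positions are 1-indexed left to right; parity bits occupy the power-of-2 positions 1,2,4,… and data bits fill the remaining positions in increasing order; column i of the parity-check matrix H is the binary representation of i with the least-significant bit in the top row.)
Codeword c = d · G (mod 2), d = 10000100101:
  c[0] = d·G[:,0] = (10000100101)·(11011010101) mod 2 = 1+0+0+0+0+0+0+0+1+0+1 mod 2 = 1
  c[1] = d·G[:,1] = (10000100101)·(10110110011) mod 2 = 1+0+0+0+0+1+0+0+0+0+1 mod 2 = 1
  c[2] = d·G[:,2] = (10000100101)·(10000000000) mod 2 = 1+0+0+0+0+0+0+0+0+0+0 mod 2 = 1
  c[3] = d·G[:,3] = (10000100101)·(01110001111) mod 2 = 0+0+0+0+0+0+0+0+1+0+1 mod 2 = 0
  c[4] = d·G[:,4] = (10000100101)·(01000000000) mod 2 = 0+0+0+0+0+0+0+0+0+0+0 mod 2 = 0
  c[5] = d·G[:,5] = (10000100101)·(00100000000) mod 2 = 0+0+0+0+0+0+0+0+0+0+0 mod 2 = 0
  c[6] = d·G[:,6] = (10000100101)·(00010000000) mod 2 = 0+0+0+0+0+0+0+0+0+0+0 mod 2 = 0
  c[7] = d·G[:,7] = (10000100101)·(00001111111) mod 2 = 0+0+0+0+0+1+0+0+1+0+1 mod 2 = 1
  c[8] = d·G[:,8] = (10000100101)·(00001000000) mod 2 = 0+0+0+0+0+0+0+0+0+0+0 mod 2 = 0
  c[9] = d·G[:,9] = (10000100101)·(00000100000) mod 2 = 0+0+0+0+0+1+0+0+0+0+0 mod 2 = 1
  c[10] = d·G[:,10] = (10000100101)·(00000010000) mod 2 = 0+0+0+0+0+0+0+0+0+0+0 mod 2 = 0
  c[11] = d·G[:,11] = (10000100101)·(00000001000) mod 2 = 0+0+0+0+0+0+0+0+0+0+0 mod 2 = 0
  c[12] = d·G[:,12] = (10000100101)·(00000000100) mod 2 = 0+0+0+0+0+0+0+0+1+0+0 mod 2 = 1
  c[13] = d·G[:,13] = (10000100101)·(00000000010) mod 2 = 0+0+0+0+0+0+0+0+0+0+0 mod 2 = 0
  c[14] = d·G[:,14] = (10000100101)·(00000000001) mod 2 = 0+0+0+0+0+0+0+0+0+0+1 mod 2 = 1
Codeword = 111000010100101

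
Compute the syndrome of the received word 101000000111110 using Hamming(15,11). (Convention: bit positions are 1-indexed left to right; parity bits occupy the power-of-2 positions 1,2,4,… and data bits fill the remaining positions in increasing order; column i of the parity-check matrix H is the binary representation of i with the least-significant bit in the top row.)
Syndrome s = H · r^T (mod 2), r = 101000000111110:
  s[0] = (101010101010101)·(101000000111110) mod 2 = 1+0+1+0+0+0+0+0+0+0+1+0+1+0+0 mod 2 = 0
  s[1] = (011001100110011)·(101000000111110) mod 2 = 0+0+1+0+0+0+0+0+0+1+1+0+0+1+0 mod 2 = 0
  s[2] = (000111100001111)·(101000000111110) mod 2 = 0+0+0+0+0+0+0+0+0+0+0+1+1+1+0 mod 2 = 1
  s[3] = (000000011111111)·(101000000111110) mod 2 = 0+0+0+0+0+0+0+0+0+1+1+1+1+1+0 mod 2 = 1
Syndrome = 0011
Non-zero syndrome: error at position 12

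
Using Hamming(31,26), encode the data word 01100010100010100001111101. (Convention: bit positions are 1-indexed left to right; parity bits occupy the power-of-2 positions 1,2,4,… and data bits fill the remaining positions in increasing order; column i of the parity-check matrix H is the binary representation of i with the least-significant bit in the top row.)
Codeword c = d · G (mod 2), d = 01100010100010100001111101:
  c[0] = d·G[:,0] = (01100010100010100001111101)·(11011010101101010101010101) mod 2 = 0+1+0+0+0+0+1+0+1+0+0+0+0+0+0+0+0+0+0+1+0+1+0+1+0+1 mod 2 = 1
  c[1] = d·G[:,1] = (01100010100010100001111101)·(10110110011011001100110011) mod 2 = 0+0+1+0+0+0+1+0+0+0+0+0+1+0+0+0+0+0+0+0+1+1+0+0+0+1 mod 2 = 0
  c[2] = d·G[:,2] = (01100010100010100001111101)·(10000000000000000000000000) mod 2 = 0+0+0+0+0+0+0+0+0+0+0+0+0+0+0+0+0+0+0+0+0+0+0+0+0+0 mod 2 = 0
  c[3] = d·G[:,3] = (01100010100010100001111101)·(01110001111000111100001111) mod 2 = 0+1+1+0+0+0+0+0+1+0+0+0+0+0+1+0+0+0+0+0+0+0+1+1+0+1 mod 2 = 1
  c[4] = d·G[:,4] = (01100010100010100001111101)·(01000000000000000000000000) mod 2 = 0+1+0+0+0+0+0+0+0+0+0+0+0+0+0+0+0+0+0+0+0+0+0+0+0+0 mod 2 = 1
  c[5] = d·G[:,5] = (01100010100010100001111101)·(00100000000000000000000000) mod 2 = 0+0+1+0+0+0+0+0+0+0+0+0+0+0+0+0+0+0+0+0+0+0+0+0+0+0 mod 2 = 1
  c[6] = d·G[:,6] = (01100010100010100001111101)·(00010000000000000000000000) mod 2 = 0+0+0+0+0+0+0+0+0+0+0+0+0+0+0+0+0+0+0+0+0+0+0+0+0+0 mod 2 = 0
  c[7] = d·G[:,7] = (01100010100010100001111101)·(00001111111000000011111111) mod 2 = 0+0+0+0+0+0+1+0+1+0+0+0+0+0+0+0+0+0+0+1+1+1+1+1+0+1 mod 2 = 0
  c[8] = d·G[:,8] = (01100010100010100001111101)·(00001000000000000000000000) mod 2 = 0+0+0+0+0+0+0+0+0+0+0+0+0+0+0+0+0+0+0+0+0+0+0+0+0+0 mod 2 = 0
  c[9] = d·G[:,9] = (01100010100010100001111101)·(00000100000000000000000000) mod 2 = 0+0+0+0+0+0+0+0+0+0+0+0+0+0+0+0+0+0+0+0+0+0+0+0+0+0 mod 2 = 0
  c[10] = d·G[:,10] = (01100010100010100001111101)·(00000010000000000000000000) mod 2 = 0+0+0+0+0+0+1+0+0+0+0+0+0+0+0+0+0+0+0+0+0+0+0+0+0+0 mod 2 = 1
  c[11] = d·G[:,11] = (01100010100010100001111101)·(00000001000000000000000000) mod 2 = 0+0+0+0+0+0+0+0+0+0+0+0+0+0+0+0+0+0+0+0+0+0+0+0+0+0 mod 2 = 0
  c[12] = d·G[:,12] = (01100010100010100001111101)·(00000000100000000000000000) mod 2 = 0+0+0+0+0+0+0+0+1+0+0+0+0+0+0+0+0+0+0+0+0+0+0+0+0+0 mod 2 = 1
  c[13] = d·G[:,13] = (01100010100010100001111101)·(00000000010000000000000000) mod 2 = 0+0+0+0+0+0+0+0+0+0+0+0+0+0+0+0+0+0+0+0+0+0+0+0+0+0 mod 2 = 0
  c[14] = d·G[:,14] = (01100010100010100001111101)·(00000000001000000000000000) mod 2 = 0+0+0+0+0+0+0+0+0+0+0+0+0+0+0+0+0+0+0+0+0+0+0+0+0+0 mod 2 = 0
  c[15] = d·G[:,15] = (01100010100010100001111101)·(00000000000111111111111111) mod 2 = 0+0+0+0+0+0+0+0+0+0+0+0+1+0+1+0+0+0+0+1+1+1+1+1+0+1 mod 2 = 0
  c[16] = d·G[:,16] = (01100010100010100001111101)·(00000000000100000000000000) mod 2 = 0+0+0+0+0+0+0+0+0+0+0+0+0+0+0+0+0+0+0+0+0+0+0+0+0+0 mod 2 = 0
  c[17] = d·G[:,17] = (01100010100010100001111101)·(00000000000010000000000000) mod 2 = 0+0+0+0+0+0+0+0+0+0+0+0+1+0+0+0+0+0+0+0+0+0+0+0+0+0 mod 2 = 1
  c[18] = d·G[:,18] = (01100010100010100001111101)·(00000000000001000000000000) mod 2 = 0+0+0+0+0+0+0+0+0+0+0+0+0+0+0+0+0+0+0+0+0+0+0+0+0+0 mod 2 = 0
  c[19] = d·G[:,19] = (01100010100010100001111101)·(00000000000000100000000000) mod 2 = 0+0+0+0+0+0+0+0+0+0+0+0+0+0+1+0+0+0+0+0+0+0+0+0+0+0 mod 2 = 1
  c[20] = d·G[:,20] = (01100010100010100001111101)·(00000000000000010000000000) mod 2 = 0+0+0+0+0+0+0+0+0+0+0+0+0+0+0+0+0+0+0+0+0+0+0+0+0+0 mod 2 = 0
  c[21] = d·G[:,21] = (01100010100010100001111101)·(00000000000000001000000000) mod 2 = 0+0+0+0+0+0+0+0+0+0+0+0+0+0+0+0+0+0+0+0+0+0+0+0+0+0 mod 2 = 0
  c[22] = d·G[:,22] = (01100010100010100001111101)·(00000000000000000100000000) mod 2 = 0+0+0+0+0+0+0+0+0+0+0+0+0+0+0+0+0+0+0+0+0+0+0+0+0+0 mod 2 = 0
  c[23] = d·G[:,23] = (01100010100010100001111101)·(00000000000000000010000000) mod 2 = 0+0+0+0+0+0+0+0+0+0+0+0+0+0+0+0+0+0+0+0+0+0+0+0+0+0 mod 2 = 0
  c[24] = d·G[:,24] = (01100010100010100001111101)·(00000000000000000001000000) mod 2 = 0+0+0+0+0+0+0+0+0+0+0+0+0+0+0+0+0+0+0+1+0+0+0+0+0+0 mod 2 = 1
  c[25] = d·G[:,25] = (01100010100010100001111101)·(00000000000000000000100000) mod 2 = 0+0+0+0+0+0+0+0+0+0+0+0+0+0+0+0+0+0+0+0+1+0+0+0+0+0 mod 2 = 1
  c[26] = d·G[:,26] = (01100010100010100001111101)·(00000000000000000000010000) mod 2 = 0+0+0+0+0+0+0+0+0+0+0+0+0+0+0+0+0+0+0+0+0+1+0+0+0+0 mod 2 = 1
  c[27] = d·G[:,27] = (01100010100010100001111101)·(00000000000000000000001000) mod 2 = 0+0+0+0+0+0+0+0+0+0+0+0+0+0+0+0+0+0+0+0+0+0+1+0+0+0 mod 2 = 1
  c[28] = d·G[:,28] = (01100010100010100001111101)·(00000000000000000000000100) mod 2 = 0+0+0+0+0+0+0+0+0+0+0+0+0+0+0+0+0+0+0+0+0+0+0+1+0+0 mod 2 = 1
  c[29] = d·G[:,29] = (01100010100010100001111101)·(00000000000000000000000010) mod 2 = 0+0+0+0+0+0+0+0+0+0+0+0+0+0+0+0+0+0+0+0+0+0+0+0+0+0 mod 2 = 0
  c[30] = d·G[:,30] = (01100010100010100001111101)·(00000000000000000000000001) mod 2 = 0+0+0+0+0+0+0+0+0+0+0+0+0+0+0+0+0+0+0+0+0+0+0+0+0+1 mod 2 = 1
Codeword = 1001110000101000010100001111101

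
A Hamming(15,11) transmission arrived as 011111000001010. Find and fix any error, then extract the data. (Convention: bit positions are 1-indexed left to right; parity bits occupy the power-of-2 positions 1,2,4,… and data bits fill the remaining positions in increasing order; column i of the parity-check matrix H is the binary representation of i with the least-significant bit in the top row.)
Syndrome s = H · r^T (mod 2), r = 011111000001010:
  s[0] = (101010101010101)·(011111000001010) mod 2 = 0+0+1+0+1+0+0+0+0+0+0+0+0+0+0 mod 2 = 0
  s[1] = (011001100110011)·(011111000001010) mod 2 = 0+1+1+0+0+1+0+0+0+0+0+0+0+1+0 mod 2 = 0
  s[2] = (000111100001111)·(011111000001010) mod 2 = 0+0+0+1+1+1+0+0+0+0+0+1+0+1+0 mod 2 = 1
  s[3] = (000000011111111)·(011111000001010) mod 2 = 0+0+0+0+0+0+0+0+0+0+0+1+0+1+0 mod 2 = 0
Syndrome = 0010
Column 4 of H equals this syndrome → error at bit 4 (1-indexed).
Flip bit 4: 011111000001010 → 011011000001010
Extract data bits at positions {3,5,6,7,9,10,11,12,13,14,15}: 11100001010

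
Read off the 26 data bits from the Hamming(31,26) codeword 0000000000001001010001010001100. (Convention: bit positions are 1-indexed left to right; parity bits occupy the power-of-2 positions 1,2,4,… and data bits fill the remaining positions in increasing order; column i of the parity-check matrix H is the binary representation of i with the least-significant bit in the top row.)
Parity bits occupy power-of-2 positions; data bits are at positions {3,5,6,7,9,10,11,12,13,14,15,17,18,19,20,21,22,23,24,25,26,27,28,29,30,31} (1-indexed).
Extract: c[3]=0 c[5]=0 c[6]=0 c[7]=0 c[9]=0 c[10]=0 c[11]=0 c[12]=0 c[13]=1 c[14]=0 c[15]=0 c[17]=0 c[18]=1 c[19]=0 c[20]=0 c[21]=0 c[22]=1 c[23]=0 c[24]=1 c[25]=0 c[26]=0 c[27]=0 c[28]=1 c[29]=1 c[30]=0 c[31]=0
Data = 00000000100010001010001100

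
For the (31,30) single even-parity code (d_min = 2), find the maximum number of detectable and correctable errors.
Detection only: up to d_min − 1 = 1 errors.
Correction: up to ⌊(d_min − 1)/2⌋ = ⌊1/2⌋ = 0 errors.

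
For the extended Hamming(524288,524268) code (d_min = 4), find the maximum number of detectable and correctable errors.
Detection only: up to d_min − 1 = 3 errors.
Correction: up to ⌊(d_min − 1)/2⌋ = ⌊3/2⌋ = 1 errors.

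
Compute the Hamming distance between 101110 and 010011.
XOR = 111101, count of 1s = 5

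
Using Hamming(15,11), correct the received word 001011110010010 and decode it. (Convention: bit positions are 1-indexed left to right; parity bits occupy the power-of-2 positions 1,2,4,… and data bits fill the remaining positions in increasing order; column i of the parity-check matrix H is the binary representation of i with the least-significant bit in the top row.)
Syndrome s = H · r^T (mod 2), r = 001011110010010:
  s[0] = (101010101010101)·(001011110010010) mod 2 = 0+0+1+0+1+0+1+0+0+0+1+0+0+0+0 mod 2 = 0
  s[1] = (011001100110011)·(001011110010010) mod 2 = 0+0+1+0+0+1+1+0+0+0+1+0+0+1+0 mod 2 = 1
  s[2] = (000111100001111)·(001011110010010) mod 2 = 0+0+0+0+1+1+1+0+0+0+0+0+0+1+0 mod 2 = 0
  s[3] = (000000011111111)·(001011110010010) mod 2 = 0+0+0+0+0+0+0+1+0+0+1+0+0+1+0 mod 2 = 1
Syndrome = 0101
Column 10 of H equals this syndrome → error at bit 10 (1-indexed).
Flip bit 10: 001011110010010 → 001011110110010
Extract data bits at positions {3,5,6,7,9,10,11,12,13,14,15}: 11110110010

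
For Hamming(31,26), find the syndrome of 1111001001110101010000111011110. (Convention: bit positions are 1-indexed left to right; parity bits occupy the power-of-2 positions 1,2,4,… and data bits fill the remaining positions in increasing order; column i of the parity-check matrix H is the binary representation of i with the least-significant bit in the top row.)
Syndrome s = H · r^T (mod 2), r = 1111001001110101010000111011110:
  s[0] = (1010101010101010101010101010101)·(1111001001110101010000111011110) mod 2 = 1+0+1+0+0+0+1+0+0+0+1+0+0+0+0+0+0+0+0+0+0+0+1+0+1+0+1+0+1+0+0 mod 2 = 0
  s[1] = (0110011001100110011001100110011)·(1111001001110101010000111011110) mod 2 = 0+1+1+0+0+0+1+0+0+1+1+0+0+1+0+0+0+1+0+0+0+0+1+0+0+0+1+0+0+1+0 mod 2 = 0
  s[2] = (0001111000011110000111100001111)·(1111001001110101010000111011110) mod 2 = 0+0+0+1+0+0+1+0+0+0+0+1+0+1+0+0+0+0+0+0+0+0+1+0+0+0+0+1+1+1+0 mod 2 = 0
  s[3] = (0000000111111110000000011111111)·(1111001001110101010000111011110) mod 2 = 0+0+0+0+0+0+0+0+0+1+1+1+0+1+0+0+0+0+0+0+0+0+0+1+1+0+1+1+1+1+0 mod 2 = 0
  s[4] = (0000000000000001111111111111111)·(1111001001110101010000111011110) mod 2 = 0+0+0+0+0+0+0+0+0+0+0+0+0+0+0+1+0+1+0+0+0+0+1+1+1+0+1+1+1+1+0 mod 2 = 1
Syndrome = 00001
Non-zero syndrome: error at position 16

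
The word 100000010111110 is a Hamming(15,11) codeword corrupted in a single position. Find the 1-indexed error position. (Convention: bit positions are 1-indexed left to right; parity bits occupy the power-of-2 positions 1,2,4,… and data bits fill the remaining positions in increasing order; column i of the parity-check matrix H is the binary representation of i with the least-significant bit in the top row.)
Syndrome s = H · r^T (mod 2), r = 100000010111110:
  s[0] = (101010101010101)·(100000010111110) mod 2 = 1+0+0+0+0+0+0+0+0+0+1+0+1+0+0 mod 2 = 1
  s[1] = (011001100110011)·(100000010111110) mod 2 = 0+0+0+0+0+0+0+0+0+1+1+0+0+1+0 mod 2 = 1
  s[2] = (000111100001111)·(100000010111110) mod 2 = 0+0+0+0+0+0+0+0+0+0+0+1+1+1+0 mod 2 = 1
  s[3] = (000000011111111)·(100000010111110) mod 2 = 0+0+0+0+0+0+0+1+0+1+1+1+1+1+0 mod 2 = 0
Syndrome = 1110
Column i of H is the binary representation of i, so the syndrome is the binary index of the flipped bit.
Read s = 1110 with s[0] as LSB: 1·2^0 + 1·2^1 + 1·2^2 + 0·2^3 = 7.
Error is at bit position 7.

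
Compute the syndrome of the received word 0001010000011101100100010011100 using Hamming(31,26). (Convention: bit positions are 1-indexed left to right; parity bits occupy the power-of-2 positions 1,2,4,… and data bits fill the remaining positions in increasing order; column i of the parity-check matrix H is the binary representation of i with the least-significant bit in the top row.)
Syndrome s = H · r^T (mod 2), r = 0001010000011101100100010011100:
  s[0] = (1010101010101010101010101010101)·(0001010000011101100100010011100) mod 2 = 0+0+0+0+0+0+0+0+0+0+0+0+1+0+0+0+1+0+0+0+0+0+0+0+0+0+1+0+1+0+0 mod 2 = 0
  s[1] = (0110011001100110011001100110011)·(0001010000011101100100010011100) mod 2 = 0+0+0+0+0+1+0+0+0+0+0+0+0+1+0+0+0+0+0+0+0+0+0+0+0+0+1+0+0+0+0 mod 2 = 1
  s[2] = (0001111000011110000111100001111)·(0001010000011101100100010011100) mod 2 = 0+0+0+1+0+1+0+0+0+0+0+1+1+1+0+0+0+0+0+1+0+0+0+0+0+0+0+1+1+0+0 mod 2 = 0
  s[3] = (0000000111111110000000011111111)·(0001010000011101100100010011100) mod 2 = 0+0+0+0+0+0+0+0+0+0+0+1+1+1+0+0+0+0+0+0+0+0+0+1+0+0+1+1+1+0+0 mod 2 = 1
  s[4] = (0000000000000001111111111111111)·(0001010000011101100100010011100) mod 2 = 0+0+0+0+0+0+0+0+0+0+0+0+0+0+0+1+1+0+0+1+0+0+0+1+0+0+1+1+1+0+0 mod 2 = 1
Syndrome = 01011
Non-zero syndrome: error at position 26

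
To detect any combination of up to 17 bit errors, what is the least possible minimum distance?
Detecting e errors requires d_min ≥ e + 1 = 17 + 1 = 18.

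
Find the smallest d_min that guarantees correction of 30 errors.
Correcting t errors requires d_min ≥ 2t + 1 = 2·30 + 1 = 61.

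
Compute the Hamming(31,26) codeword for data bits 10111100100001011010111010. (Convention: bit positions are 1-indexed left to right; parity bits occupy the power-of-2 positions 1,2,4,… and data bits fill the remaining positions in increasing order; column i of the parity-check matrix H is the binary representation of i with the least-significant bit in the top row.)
Codeword c = d · G (mod 2), d = 10111100100001011010111010:
  c[0] = d·G[:,0] = (10111100100001011010111010)·(11011010101101010101010101) mod 2 = 1+0+0+1+1+0+0+0+1+0+0+0+0+1+0+1+0+0+0+0+0+1+0+0+0+0 mod 2 = 1
  c[1] = d·G[:,1] = (10111100100001011010111010)·(10110110011011001100110011) mod 2 = 1+0+1+1+0+1+0+0+0+0+0+0+0+1+0+0+1+0+0+0+1+1+0+0+1+0 mod 2 = 1
  c[2] = d·G[:,2] = (10111100100001011010111010)·(10000000000000000000000000) mod 2 = 1+0+0+0+0+0+0+0+0+0+0+0+0+0+0+0+0+0+0+0+0+0+0+0+0+0 mod 2 = 1
  c[3] = d·G[:,3] = (10111100100001011010111010)·(01110001111000111100001111) mod 2 = 0+0+1+1+0+0+0+0+1+0+0+0+0+0+0+1+1+0+0+0+0+0+1+0+1+0 mod 2 = 1
  c[4] = d·G[:,4] = (10111100100001011010111010)·(01000000000000000000000000) mod 2 = 0+0+0+0+0+0+0+0+0+0+0+0+0+0+0+0+0+0+0+0+0+0+0+0+0+0 mod 2 = 0
  c[5] = d·G[:,5] = (10111100100001011010111010)·(00100000000000000000000000) mod 2 = 0+0+1+0+0+0+0+0+0+0+0+0+0+0+0+0+0+0+0+0+0+0+0+0+0+0 mod 2 = 1
  c[6] = d·G[:,6] = (10111100100001011010111010)·(00010000000000000000000000) mod 2 = 0+0+0+1+0+0+0+0+0+0+0+0+0+0+0+0+0+0+0+0+0+0+0+0+0+0 mod 2 = 1
  c[7] = d·G[:,7] = (10111100100001011010111010)·(00001111111000000011111111) mod 2 = 0+0+0+0+1+1+0+0+1+0+0+0+0+0+0+0+0+0+1+0+1+1+1+0+1+0 mod 2 = 0
  c[8] = d·G[:,8] = (10111100100001011010111010)·(00001000000000000000000000) mod 2 = 0+0+0+0+1+0+0+0+0+0+0+0+0+0+0+0+0+0+0+0+0+0+0+0+0+0 mod 2 = 1
  c[9] = d·G[:,9] = (10111100100001011010111010)·(00000100000000000000000000) mod 2 = 0+0+0+0+0+1+0+0+0+0+0+0+0+0+0+0+0+0+0+0+0+0+0+0+0+0 mod 2 = 1
  c[10] = d·G[:,10] = (10111100100001011010111010)·(00000010000000000000000000) mod 2 = 0+0+0+0+0+0+0+0+0+0+0+0+0+0+0+0+0+0+0+0+0+0+0+0+0+0 mod 2 = 0
  c[11] = d·G[:,11] = (10111100100001011010111010)·(00000001000000000000000000) mod 2 = 0+0+0+0+0+0+0+0+0+0+0+0+0+0+0+0+0+0+0+0+0+0+0+0+0+0 mod 2 = 0
  c[12] = d·G[:,12] = (10111100100001011010111010)·(00000000100000000000000000) mod 2 = 0+0+0+0+0+0+0+0+1+0+0+0+0+0+0+0+0+0+0+0+0+0+0+0+0+0 mod 2 = 1
  c[13] = d·G[:,13] = (10111100100001011010111010)·(00000000010000000000000000) mod 2 = 0+0+0+0+0+0+0+0+0+0+0+0+0+0+0+0+0+0+0+0+0+0+0+0+0+0 mod 2 = 0
  c[14] = d·G[:,14] = (10111100100001011010111010)·(00000000001000000000000000) mod 2 = 0+0+0+0+0+0+0+0+0+0+0+0+0+0+0+0+0+0+0+0+0+0+0+0+0+0 mod 2 = 0
  c[15] = d·G[:,15] = (10111100100001011010111010)·(00000000000111111111111111) mod 2 = 0+0+0+0+0+0+0+0+0+0+0+0+0+1+0+1+1+0+1+0+1+1+1+0+1+0 mod 2 = 0
  c[16] = d·G[:,16] = (10111100100001011010111010)·(00000000000100000000000000) mod 2 = 0+0+0+0+0+0+0+0+0+0+0+0+0+0+0+0+0+0+0+0+0+0+0+0+0+0 mod 2 = 0
  c[17] = d·G[:,17] = (10111100100001011010111010)·(00000000000010000000000000) mod 2 = 0+0+0+0+0+0+0+0+0+0+0+0+0+0+0+0+0+0+0+0+0+0+0+0+0+0 mod 2 = 0
  c[18] = d·G[:,18] = (10111100100001011010111010)·(00000000000001000000000000) mod 2 = 0+0+0+0+0+0+0+0+0+0+0+0+0+1+0+0+0+0+0+0+0+0+0+0+0+0 mod 2 = 1
  c[19] = d·G[:,19] = (10111100100001011010111010)·(00000000000000100000000000) mod 2 = 0+0+0+0+0+0+0+0+0+0+0+0+0+0+0+0+0+0+0+0+0+0+0+0+0+0 mod 2 = 0
  c[20] = d·G[:,20] = (10111100100001011010111010)·(00000000000000010000000000) mod 2 = 0+0+0+0+0+0+0+0+0+0+0+0+0+0+0+1+0+0+0+0+0+0+0+0+0+0 mod 2 = 1
  c[21] = d·G[:,21] = (10111100100001011010111010)·(00000000000000001000000000) mod 2 = 0+0+0+0+0+0+0+0+0+0+0+0+0+0+0+0+1+0+0+0+0+0+0+0+0+0 mod 2 = 1
  c[22] = d·G[:,22] = (10111100100001011010111010)·(00000000000000000100000000) mod 2 = 0+0+0+0+0+0+0+0+0+0+0+0+0+0+0+0+0+0+0+0+0+0+0+0+0+0 mod 2 = 0
  c[23] = d·G[:,23] = (10111100100001011010111010)·(00000000000000000010000000) mod 2 = 0+0+0+0+0+0+0+0+0+0+0+0+0+0+0+0+0+0+1+0+0+0+0+0+0+0 mod 2 = 1
  c[24] = d·G[:,24] = (10111100100001011010111010)·(00000000000000000001000000) mod 2 = 0+0+0+0+0+0+0+0+0+0+0+0+0+0+0+0+0+0+0+0+0+0+0+0+0+0 mod 2 = 0
  c[25] = d·G[:,25] = (10111100100001011010111010)·(00000000000000000000100000) mod 2 = 0+0+0+0+0+0+0+0+0+0+0+0+0+0+0+0+0+0+0+0+1+0+0+0+0+0 mod 2 = 1
  c[26] = d·G[:,26] = (10111100100001011010111010)·(00000000000000000000010000) mod 2 = 0+0+0+0+0+0+0+0+0+0+0+0+0+0+0+0+0+0+0+0+0+1+0+0+0+0 mod 2 = 1
  c[27] = d·G[:,27] = (10111100100001011010111010)·(00000000000000000000001000) mod 2 = 0+0+0+0+0+0+0+0+0+0+0+0+0+0+0+0+0+0+0+0+0+0+1+0+0+0 mod 2 = 1
  c[28] = d·G[:,28] = (10111100100001011010111010)·(00000000000000000000000100) mod 2 = 0+0+0+0+0+0+0+0+0+0+0+0+0+0+0+0+0+0+0+0+0+0+0+0+0+0 mod 2 = 0
  c[29] = d·G[:,29] = (10111100100001011010111010)·(00000000000000000000000010) mod 2 = 0+0+0+0+0+0+0+0+0+0+0+0+0+0+0+0+0+0+0+0+0+0+0+0+1+0 mod 2 = 1
  c[30] = d·G[:,30] = (10111100100001011010111010)·(00000000000000000000000001) mod 2 = 0+0+0+0+0+0+0+0+0+0+0+0+0+0+0+0+0+0+0+0+0+0+0+0+0+0 mod 2 = 0
Codeword = 1111011011001000001011010111010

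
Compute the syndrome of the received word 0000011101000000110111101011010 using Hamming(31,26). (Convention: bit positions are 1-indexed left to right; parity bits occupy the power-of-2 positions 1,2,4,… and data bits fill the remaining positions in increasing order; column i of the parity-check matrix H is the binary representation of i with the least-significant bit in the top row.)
Syndrome s = H · r^T (mod 2), r = 0000011101000000110111101011010:
  s[0] = (1010101010101010101010101010101)·(0000011101000000110111101011010) mod 2 = 0+0+0+0+0+0+1+0+0+0+0+0+0+0+0+0+1+0+0+0+1+0+1+0+1+0+1+0+0+0+0 mod 2 = 0
  s[1] = (0110011001100110011001100110011)·(0000011101000000110111101011010) mod 2 = 0+0+0+0+0+1+1+0+0+1+0+0+0+0+0+0+0+1+0+0+0+1+1+0+0+0+1+0+0+1+0 mod 2 = 0
  s[2] = (0001111000011110000111100001111)·(0000011101000000110111101011010) mod 2 = 0+0+0+0+0+1+1+0+0+0+0+0+0+0+0+0+0+0+0+1+1+1+1+0+0+0+0+1+0+1+0 mod 2 = 0
  s[3] = (0000000111111110000000011111111)·(0000011101000000110111101011010) mod 2 = 0+0+0+0+0+0+0+1+0+1+0+0+0+0+0+0+0+0+0+0+0+0+0+0+1+0+1+1+0+1+0 mod 2 = 0
  s[4] = (0000000000000001111111111111111)·(0000011101000000110111101011010) mod 2 = 0+0+0+0+0+0+0+0+0+0+0+0+0+0+0+0+1+1+0+1+1+1+1+0+1+0+1+1+0+1+0 mod 2 = 0
Syndrome = 00000
s = 0: no error detected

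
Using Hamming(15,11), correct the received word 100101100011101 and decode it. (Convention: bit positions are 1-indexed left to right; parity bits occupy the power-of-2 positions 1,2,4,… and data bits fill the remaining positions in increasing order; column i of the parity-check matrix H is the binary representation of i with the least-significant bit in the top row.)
Syndrome s = H · r^T (mod 2), r = 100101100011101:
  s[0] = (101010101010101)·(100101100011101) mod 2 = 1+0+0+0+0+0+1+0+0+0+1+0+1+0+1 mod 2 = 1
  s[1] = (011001100110011)·(100101100011101) mod 2 = 0+0+0+0+0+1+1+0+0+0+1+0+0+0+1 mod 2 = 0
  s[2] = (000111100001111)·(100101100011101) mod 2 = 0+0+0+1+0+1+1+0+0+0+0+1+1+0+1 mod 2 = 0
  s[3] = (000000011111111)·(100101100011101) mod 2 = 0+0+0+0+0+0+0+0+0+0+1+1+1+0+1 mod 2 = 0
Syndrome = 1000
Column 1 of H equals this syndrome → error at bit 1 (1-indexed).
Flip bit 1: 100101100011101 → 000101100011101
Extract data bits at positions {3,5,6,7,9,10,11,12,13,14,15}: 00110011101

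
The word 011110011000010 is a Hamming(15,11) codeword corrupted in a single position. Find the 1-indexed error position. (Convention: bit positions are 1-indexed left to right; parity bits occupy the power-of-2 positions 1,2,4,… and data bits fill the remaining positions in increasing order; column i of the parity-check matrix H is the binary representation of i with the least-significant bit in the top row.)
Syndrome s = H · r^T (mod 2), r = 011110011000010:
  s[0] = (101010101010101)·(011110011000010) mod 2 = 0+0+1+0+1+0+0+0+1+0+0+0+0+0+0 mod 2 = 1
  s[1] = (011001100110011)·(011110011000010) mod 2 = 0+1+1+0+0+0+0+0+0+0+0+0+0+1+0 mod 2 = 1
  s[2] = (000111100001111)·(011110011000010) mod 2 = 0+0+0+1+1+0+0+0+0+0+0+0+0+1+0 mod 2 = 1
  s[3] = (000000011111111)·(011110011000010) mod 2 = 0+0+0+0+0+0+0+1+1+0+0+0+0+1+0 mod 2 = 1
Syndrome = 1111
Column i of H is the binary representation of i, so the syndrome is the binary index of the flipped bit.
Read s = 1111 with s[0] as LSB: 1·2^0 + 1·2^1 + 1·2^2 + 1·2^3 = 15.
Error is at bit position 15.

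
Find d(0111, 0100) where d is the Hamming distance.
XOR = 0011, count of 1s = 2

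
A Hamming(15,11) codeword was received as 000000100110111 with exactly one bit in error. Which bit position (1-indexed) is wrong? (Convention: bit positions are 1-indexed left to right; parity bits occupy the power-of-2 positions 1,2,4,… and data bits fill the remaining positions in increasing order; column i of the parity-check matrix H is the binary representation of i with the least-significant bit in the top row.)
Syndrome s = H · r^T (mod 2), r = 000000100110111:
  s[0] = (101010101010101)·(000000100110111) mod 2 = 0+0+0+0+0+0+1+0+0+0+1+0+1+0+1 mod 2 = 0
  s[1] = (011001100110011)·(000000100110111) mod 2 = 0+0+0+0+0+0+1+0+0+1+1+0+0+1+1 mod 2 = 1
  s[2] = (000111100001111)·(000000100110111) mod 2 = 0+0+0+0+0+0+1+0+0+0+0+0+1+1+1 mod 2 = 0
  s[3] = (000000011111111)·(000000100110111) mod 2 = 0+0+0+0+0+0+0+0+0+1+1+0+1+1+1 mod 2 = 1
Syndrome = 0101
Column i of H is the binary representation of i, so the syndrome is the binary index of the flipped bit.
Read s = 0101 with s[0] as LSB: 0·2^0 + 1·2^1 + 0·2^2 + 1·2^3 = 10.
Error is at bit position 10.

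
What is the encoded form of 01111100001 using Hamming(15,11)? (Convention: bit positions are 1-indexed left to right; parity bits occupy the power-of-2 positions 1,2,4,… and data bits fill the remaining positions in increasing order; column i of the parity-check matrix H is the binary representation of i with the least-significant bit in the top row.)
Codeword c = d · G (mod 2), d = 01111100001:
  c[0] = d·G[:,0] = (01111100001)·(11011010101) mod 2 = 0+1+0+1+1+0+0+0+0+0+1 mod 2 = 0
  c[1] = d·G[:,1] = (01111100001)·(10110110011) mod 2 = 0+0+1+1+0+1+0+0+0+0+1 mod 2 = 0
  c[2] = d·G[:,2] = (01111100001)·(10000000000) mod 2 = 0+0+0+0+0+0+0+0+0+0+0 mod 2 = 0
  c[3] = d·G[:,3] = (01111100001)·(01110001111) mod 2 = 0+1+1+1+0+0+0+0+0+0+1 mod 2 = 0
  c[4] = d·G[:,4] = (01111100001)·(01000000000) mod 2 = 0+1+0+0+0+0+0+0+0+0+0 mod 2 = 1
  c[5] = d·G[:,5] = (01111100001)·(00100000000) mod 2 = 0+0+1+0+0+0+0+0+0+0+0 mod 2 = 1
  c[6] = d·G[:,6] = (01111100001)·(00010000000) mod 2 = 0+0+0+1+0+0+0+0+0+0+0 mod 2 = 1
  c[7] = d·G[:,7] = (01111100001)·(00001111111) mod 2 = 0+0+0+0+1+1+0+0+0+0+1 mod 2 = 1
  c[8] = d·G[:,8] = (01111100001)·(00001000000) mod 2 = 0+0+0+0+1+0+0+0+0+0+0 mod 2 = 1
  c[9] = d·G[:,9] = (01111100001)·(00000100000) mod 2 = 0+0+0+0+0+1+0+0+0+0+0 mod 2 = 1
  c[10] = d·G[:,10] = (01111100001)·(00000010000) mod 2 = 0+0+0+0+0+0+0+0+0+0+0 mod 2 = 0
  c[11] = d·G[:,11] = (01111100001)·(00000001000) mod 2 = 0+0+0+0+0+0+0+0+0+0+0 mod 2 = 0
  c[12] = d·G[:,12] = (01111100001)·(00000000100) mod 2 = 0+0+0+0+0+0+0+0+0+0+0 mod 2 = 0
  c[13] = d·G[:,13] = (01111100001)·(00000000010) mod 2 = 0+0+0+0+0+0+0+0+0+0+0 mod 2 = 0
  c[14] = d·G[:,14] = (01111100001)·(00000000001) mod 2 = 0+0+0+0+0+0+0+0+0+0+1 mod 2 = 1
Codeword = 000011111100001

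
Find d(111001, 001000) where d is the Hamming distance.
XOR = 110001, count of 1s = 3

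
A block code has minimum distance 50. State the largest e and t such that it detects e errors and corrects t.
(a) Detection requires d_min ≥ e+1, so e ≤ d_min − 1 = 49.
(b) Correction requires d_min ≥ 2t+1, so t ≤ ⌊(d_min − 1)/2⌋ = ⌊49/2⌋ = 24.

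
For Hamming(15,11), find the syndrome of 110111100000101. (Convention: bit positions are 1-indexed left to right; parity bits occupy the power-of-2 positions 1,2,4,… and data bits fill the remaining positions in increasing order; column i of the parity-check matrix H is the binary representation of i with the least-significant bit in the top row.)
Syndrome s = H · r^T (mod 2), r = 110111100000101:
  s[0] = (101010101010101)·(110111100000101) mod 2 = 1+0+0+0+1+0+1+0+0+0+0+0+1+0+1 mod 2 = 1
  s[1] = (011001100110011)·(110111100000101) mod 2 = 0+1+0+0+0+1+1+0+0+0+0+0+0+0+1 mod 2 = 0
  s[2] = (000111100001111)·(110111100000101) mod 2 = 0+0+0+1+1+1+1+0+0+0+0+0+1+0+1 mod 2 = 0
  s[3] = (000000011111111)·(110111100000101) mod 2 = 0+0+0+0+0+0+0+0+0+0+0+0+1+0+1 mod 2 = 0
Syndrome = 1000
Non-zero syndrome: error at position 1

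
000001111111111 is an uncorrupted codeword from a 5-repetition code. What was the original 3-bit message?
Split into 5-bit blocks: 00000 11111 11111
Data = 011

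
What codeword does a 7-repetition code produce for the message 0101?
Repeat each bit 7× and concatenate:
0→0000000  1→1111111  0→0000000  1→1111111
Codeword = 0000000111111100000001111111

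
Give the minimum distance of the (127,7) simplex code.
d_min = 64 (every nonzero codeword of the simplex code S_7 has weight 2^(r−1) = 64).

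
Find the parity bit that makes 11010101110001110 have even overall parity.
Sum of data bits: 1+1+0+1+0+1+0+1+1+1+0+0+0+1+1+1+0 = 10.
10 mod 2 = 0, so parity bit = 0.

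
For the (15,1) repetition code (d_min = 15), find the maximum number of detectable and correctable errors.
Detection only: up to d_min − 1 = 14 errors.
Correction: up to ⌊(d_min − 1)/2⌋ = ⌊14/2⌋ = 7 errors.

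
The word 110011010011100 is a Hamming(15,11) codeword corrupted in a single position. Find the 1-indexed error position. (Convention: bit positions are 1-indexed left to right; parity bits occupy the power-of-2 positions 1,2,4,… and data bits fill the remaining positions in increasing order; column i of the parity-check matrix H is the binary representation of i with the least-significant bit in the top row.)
Syndrome s = H · r^T (mod 2), r = 110011010011100:
  s[0] = (101010101010101)·(110011010011100) mod 2 = 1+0+0+0+1+0+0+0+0+0+1+0+1+0+0 mod 2 = 0
  s[1] = (011001100110011)·(110011010011100) mod 2 = 0+1+0+0+0+1+0+0+0+0+1+0+0+0+0 mod 2 = 1
  s[2] = (000111100001111)·(110011010011100) mod 2 = 0+0+0+0+1+1+0+0+0+0+0+1+1+0+0 mod 2 = 0
  s[3] = (000000011111111)·(110011010011100) mod 2 = 0+0+0+0+0+0+0+1+0+0+1+1+1+0+0 mod 2 = 0
Syndrome = 0100
Column i of H is the binary representation of i, so the syndrome is the binary index of the flipped bit.
Read s = 0100 with s[0] as LSB: 0·2^0 + 1·2^1 + 0·2^2 + 0·2^3 = 2.
Error is at bit position 2.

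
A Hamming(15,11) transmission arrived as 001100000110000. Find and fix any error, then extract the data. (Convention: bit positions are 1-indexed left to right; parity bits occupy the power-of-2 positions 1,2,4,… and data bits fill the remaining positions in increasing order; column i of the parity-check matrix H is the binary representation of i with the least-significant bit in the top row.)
Syndrome s = H · r^T (mod 2), r = 001100000110000:
  s[0] = (101010101010101)·(001100000110000) mod 2 = 0+0+1+0+0+0+0+0+0+0+1+0+0+0+0 mod 2 = 0
  s[1] = (011001100110011)·(001100000110000) mod 2 = 0+0+1+0+0+0+0+0+0+1+1+0+0+0+0 mod 2 = 1
  s[2] = (000111100001111)·(001100000110000) mod 2 = 0+0+0+1+0+0+0+0+0+0+0+0+0+0+0 mod 2 = 1
  s[3] = (000000011111111)·(001100000110000) mod 2 = 0+0+0+0+0+0+0+0+0+1+1+0+0+0+0 mod 2 = 0
Syndrome = 0110
Column 6 of H equals this syndrome → error at bit 6 (1-indexed).
Flip bit 6: 001100000110000 → 001101000110000
Extract data bits at positions {3,5,6,7,9,10,11,12,13,14,15}: 10100110000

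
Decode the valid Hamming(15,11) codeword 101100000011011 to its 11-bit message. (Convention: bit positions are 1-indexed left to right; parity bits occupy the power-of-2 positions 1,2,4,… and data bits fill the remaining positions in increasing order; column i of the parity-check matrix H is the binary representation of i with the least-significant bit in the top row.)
Parity bits occupy power-of-2 positions; data bits are at positions {3,5,6,7,9,10,11,12,13,14,15} (1-indexed).
Extract: c[3]=1 c[5]=0 c[6]=0 c[7]=0 c[9]=0 c[10]=0 c[11]=1 c[12]=1 c[13]=0 c[14]=1 c[15]=1
Data = 10000011011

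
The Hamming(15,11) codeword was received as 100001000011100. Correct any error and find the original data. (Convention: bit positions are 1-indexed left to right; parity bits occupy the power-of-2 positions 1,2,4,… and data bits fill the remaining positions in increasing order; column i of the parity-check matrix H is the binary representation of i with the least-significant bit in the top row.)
Syndrome s = H · r^T (mod 2), r = 100001000011100:
  s[0] = (101010101010101)·(100001000011100) mod 2 = 1+0+0+0+0+0+0+0+0+0+1+0+1+0+0 mod 2 = 1
  s[1] = (011001100110011)·(100001000011100) mod 2 = 0+0+0+0+0+1+0+0+0+0+1+0+0+0+0 mod 2 = 0
  s[2] = (000111100001111)·(100001000011100) mod 2 = 0+0+0+0+0+1+0+0+0+0+0+1+1+0+0 mod 2 = 1
  s[3] = (000000011111111)·(100001000011100) mod 2 = 0+0+0+0+0+0+0+0+0+0+1+1+1+0+0 mod 2 = 1
Syndrome = 1011
Column 13 of H equals this syndrome → error at bit 13 (1-indexed).
Flip bit 13: 100001000011100 → 100001000011000
Extract data bits at positions {3,5,6,7,9,10,11,12,13,14,15}: 00100011000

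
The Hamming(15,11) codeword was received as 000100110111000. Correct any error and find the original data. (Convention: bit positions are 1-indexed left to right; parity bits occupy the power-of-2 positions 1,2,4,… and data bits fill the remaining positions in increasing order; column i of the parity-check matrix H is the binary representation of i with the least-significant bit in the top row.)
Syndrome s = H · r^T (mod 2), r = 000100110111000:
  s[0] = (101010101010101)·(000100110111000) mod 2 = 0+0+0+0+0+0+1+0+0+0+1+0+0+0+0 mod 2 = 0
  s[1] = (011001100110011)·(000100110111000) mod 2 = 0+0+0+0+0+0+1+0+0+1+1+0+0+0+0 mod 2 = 1
  s[2] = (000111100001111)·(000100110111000) mod 2 = 0+0+0+1+0+0+1+0+0+0+0+1+0+0+0 mod 2 = 1
  s[3] = (000000011111111)·(000100110111000) mod 2 = 0+0+0+0+0+0+0+1+0+1+1+1+0+0+0 mod 2 = 0
Syndrome = 0110
Column 6 of H equals this syndrome → error at bit 6 (1-indexed).
Flip bit 6: 000100110111000 → 000101110111000
Extract data bits at positions {3,5,6,7,9,10,11,12,13,14,15}: 00110111000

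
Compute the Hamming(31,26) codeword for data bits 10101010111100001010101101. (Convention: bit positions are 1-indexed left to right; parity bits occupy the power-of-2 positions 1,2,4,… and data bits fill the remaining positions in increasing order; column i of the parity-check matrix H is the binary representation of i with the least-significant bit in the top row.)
Codeword c = d · G (mod 2), d = 10101010111100001010101101:
  c[0] = d·G[:,0] = (10101010111100001010101101)·(11011010101101010101010101) mod 2 = 1+0+0+0+1+0+1+0+1+0+1+1+0+0+0+0+0+0+0+0+0+0+0+1+0+1 mod 2 = 0
  c[1] = d·G[:,1] = (10101010111100001010101101)·(10110110011011001100110011) mod 2 = 1+0+1+0+0+0+1+0+0+1+1+0+0+0+0+0+1+0+0+0+1+0+0+0+0+1 mod 2 = 0
  c[2] = d·G[:,2] = (10101010111100001010101101)·(10000000000000000000000000) mod 2 = 1+0+0+0+0+0+0+0+0+0+0+0+0+0+0+0+0+0+0+0+0+0+0+0+0+0 mod 2 = 1
  c[3] = d·G[:,3] = (10101010111100001010101101)·(01110001111000111100001111) mod 2 = 0+0+1+0+0+0+0+0+1+1+1+0+0+0+0+0+1+0+0+0+0+0+1+1+0+1 mod 2 = 0
  c[4] = d·G[:,4] = (10101010111100001010101101)·(01000000000000000000000000) mod 2 = 0+0+0+0+0+0+0+0+0+0+0+0+0+0+0+0+0+0+0+0+0+0+0+0+0+0 mod 2 = 0
  c[5] = d·G[:,5] = (10101010111100001010101101)·(00100000000000000000000000) mod 2 = 0+0+1+0+0+0+0+0+0+0+0+0+0+0+0+0+0+0+0+0+0+0+0+0+0+0 mod 2 = 1
  c[6] = d·G[:,6] = (10101010111100001010101101)·(00010000000000000000000000) mod 2 = 0+0+0+0+0+0+0+0+0+0+0+0+0+0+0+0+0+0+0+0+0+0+0+0+0+0 mod 2 = 0
  c[7] = d·G[:,7] = (10101010111100001010101101)·(00001111111000000011111111) mod 2 = 0+0+0+0+1+0+1+0+1+1+1+0+0+0+0+0+0+0+1+0+1+0+1+1+0+1 mod 2 = 0
  c[8] = d·G[:,8] = (10101010111100001010101101)·(00001000000000000000000000) mod 2 = 0+0+0+0+1+0+0+0+0+0+0+0+0+0+0+0+0+0+0+0+0+0+0+0+0+0 mod 2 = 1
  c[9] = d·G[:,9] = (10101010111100001010101101)·(00000100000000000000000000) mod 2 = 0+0+0+0+0+0+0+0+0+0+0+0+0+0+0+0+0+0+0+0+0+0+0+0+0+0 mod 2 = 0
  c[10] = d·G[:,10] = (10101010111100001010101101)·(00000010000000000000000000) mod 2 = 0+0+0+0+0+0+1+0+0+0+0+0+0+0+0+0+0+0+0+0+0+0+0+0+0+0 mod 2 = 1
  c[11] = d·G[:,11] = (10101010111100001010101101)·(00000001000000000000000000) mod 2 = 0+0+0+0+0+0+0+0+0+0+0+0+0+0+0+0+0+0+0+0+0+0+0+0+0+0 mod 2 = 0
  c[12] = d·G[:,12] = (10101010111100001010101101)·(00000000100000000000000000) mod 2 = 0+0+0+0+0+0+0+0+1+0+0+0+0+0+0+0+0+0+0+0+0+0+0+0+0+0 mod 2 = 1
  c[13] = d·G[:,13] = (10101010111100001010101101)·(00000000010000000000000000) mod 2 = 0+0+0+0+0+0+0+0+0+1+0+0+0+0+0+0+0+0+0+0+0+0+0+0+0+0 mod 2 = 1
  c[14] = d·G[:,14] = (10101010111100001010101101)·(00000000001000000000000000) mod 2 = 0+0+0+0+0+0+0+0+0+0+1+0+0+0+0+0+0+0+0+0+0+0+0+0+0+0 mod 2 = 1
  c[15] = d·G[:,15] = (10101010111100001010101101)·(00000000000111111111111111) mod 2 = 0+0+0+0+0+0+0+0+0+0+0+1+0+0+0+0+1+0+1+0+1+0+1+1+0+1 mod 2 = 1
  c[16] = d·G[:,16] = (10101010111100001010101101)·(00000000000100000000000000) mod 2 = 0+0+0+0+0+0+0+0+0+0+0+1+0+0+0+0+0+0+0+0+0+0+0+0+0+0 mod 2 = 1
  c[17] = d·G[:,17] = (10101010111100001010101101)·(00000000000010000000000000) mod 2 = 0+0+0+0+0+0+0+0+0+0+0+0+0+0+0+0+0+0+0+0+0+0+0+0+0+0 mod 2 = 0
  c[18] = d·G[:,18] = (10101010111100001010101101)·(00000000000001000000000000) mod 2 = 0+0+0+0+0+0+0+0+0+0+0+0+0+0+0+0+0+0+0+0+0+0+0+0+0+0 mod 2 = 0
  c[19] = d·G[:,19] = (10101010111100001010101101)·(00000000000000100000000000) mod 2 = 0+0+0+0+0+0+0+0+0+0+0+0+0+0+0+0+0+0+0+0+0+0+0+0+0+0 mod 2 = 0
  c[20] = d·G[:,20] = (10101010111100001010101101)·(00000000000000010000000000) mod 2 = 0+0+0+0+0+0+0+0+0+0+0+0+0+0+0+0+0+0+0+0+0+0+0+0+0+0 mod 2 = 0
  c[21] = d·G[:,21] = (10101010111100001010101101)·(00000000000000001000000000) mod 2 = 0+0+0+0+0+0+0+0+0+0+0+0+0+0+0+0+1+0+0+0+0+0+0+0+0+0 mod 2 = 1
  c[22] = d·G[:,22] = (10101010111100001010101101)·(00000000000000000100000000) mod 2 = 0+0+0+0+0+0+0+0+0+0+0+0+0+0+0+0+0+0+0+0+0+0+0+0+0+0 mod 2 = 0
  c[23] = d·G[:,23] = (10101010111100001010101101)·(00000000000000000010000000) mod 2 = 0+0+0+0+0+0+0+0+0+0+0+0+0+0+0+0+0+0+1+0+0+0+0+0+0+0 mod 2 = 1
  c[24] = d·G[:,24] = (10101010111100001010101101)·(00000000000000000001000000) mod 2 = 0+0+0+0+0+0+0+0+0+0+0+0+0+0+0+0+0+0+0+0+0+0+0+0+0+0 mod 2 = 0
  c[25] = d·G[:,25] = (10101010111100001010101101)·(00000000000000000000100000) mod 2 = 0+0+0+0+0+0+0+0+0+0+0+0+0+0+0+0+0+0+0+0+1+0+0+0+0+0 mod 2 = 1
  c[26] = d·G[:,26] = (10101010111100001010101101)·(00000000000000000000010000) mod 2 = 0+0+0+0+0+0+0+0+0+0+0+0+0+0+0+0+0+0+0+0+0+0+0+0+0+0 mod 2 = 0
  c[27] = d·G[:,27] = (10101010111100001010101101)·(00000000000000000000001000) mod 2 = 0+0+0+0+0+0+0+0+0+0+0+0+0+0+0+0+0+0+0+0+0+0+1+0+0+0 mod 2 = 1
  c[28] = d·G[:,28] = (10101010111100001010101101)·(00000000000000000000000100) mod 2 = 0+0+0+0+0+0+0+0+0+0+0+0+0+0+0+0+0+0+0+0+0+0+0+1+0+0 mod 2 = 1
  c[29] = d·G[:,29] = (10101010111100001010101101)·(00000000000000000000000010) mod 2 = 0+0+0+0+0+0+0+0+0+0+0+0+0+0+0+0+0+0+0+0+0+0+0+0+0+0 mod 2 = 0
  c[30] = d·G[:,30] = (10101010111100001010101101)·(00000000000000000000000001) mod 2 = 0+0+0+0+0+0+0+0+0+0+0+0+0+0+0+0+0+0+0+0+0+0+0+0+0+1 mod 2 = 1
Codeword = 0010010010101111100001010101101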